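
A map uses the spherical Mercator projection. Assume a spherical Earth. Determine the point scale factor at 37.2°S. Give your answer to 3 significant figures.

For Mercator, h = k = sec φ (a conformal cylindrical projection has a single point scale, 1/cos φ).
k = 1/cos 37.2° = 1/0.7965 = 1.255.

1.26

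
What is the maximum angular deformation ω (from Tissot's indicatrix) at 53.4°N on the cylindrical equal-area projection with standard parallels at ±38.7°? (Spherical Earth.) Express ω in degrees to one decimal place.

Cylindrical equal-area (φ₀ = 38.7°): h = cos φ / cos 38.7° along meridians, k = cos 38.7° / cos φ along parallels; h·k = 1.
At 53.4°: h = 0.7640, k = 1.309; principal scales a = 1.309, b = 0.7640.
sin(ω/2) = (a − b)/(a + b) = 0.5450/2.073 = 0.2629, so ω = 2 arcsin(0.2629) ≈ 30.5°.

30.5°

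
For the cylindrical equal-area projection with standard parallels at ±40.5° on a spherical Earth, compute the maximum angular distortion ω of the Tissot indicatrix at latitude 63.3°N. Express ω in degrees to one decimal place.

A cylindrical equal-area projection with standard parallel φ₀ has meridian scale h = cos φ / cos φ₀ and parallel scale k = cos φ₀ / cos φ (so areas are preserved, h·k = 1).
At 63.3°: h = 0.5909, k = 1.692; principal scales a = 1.692, b = 0.5909.
sin(ω/2) = (a − b)/(a + b) = 1.101/2.283 = 0.4824, so ω = 2 arcsin(0.4824) ≈ 57.7°.

57.7°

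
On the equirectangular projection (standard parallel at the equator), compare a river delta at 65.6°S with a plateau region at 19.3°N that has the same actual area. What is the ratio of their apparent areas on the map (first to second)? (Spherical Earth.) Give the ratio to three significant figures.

For the equirectangular projection with φ₀ = 0 (plate carrée), h = 1 along meridians and k = sec φ along parallels.
Areal scale at 65.6°: h·k = 1.000 × 2.421 = 2.421.
Areal scale at 19.3°: h·k = 1.000 × 1.060 = 1.060.
Ratio = 2.421/1.060 ≈ 2.28.

2.28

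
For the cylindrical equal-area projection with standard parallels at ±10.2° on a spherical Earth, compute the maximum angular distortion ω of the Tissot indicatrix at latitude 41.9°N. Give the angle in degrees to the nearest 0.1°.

Cylindrical equal-area (φ₀ = 10.2°): h = cos φ / cos 10.2° along meridians, k = cos 10.2° / cos φ along parallels; h·k = 1.
At 41.9°: h = 0.7563, k = 1.322; principal scales a = 1.322, b = 0.7563.
sin(ω/2) = (a − b)/(a + b) = 0.5660/2.079 = 0.2723, so ω = 2 arcsin(0.2723) ≈ 31.6°.

31.6°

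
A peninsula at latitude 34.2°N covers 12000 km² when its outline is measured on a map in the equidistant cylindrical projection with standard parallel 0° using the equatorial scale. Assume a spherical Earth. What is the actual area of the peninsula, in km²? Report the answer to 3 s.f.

Plate carrée maps x = Rλ, y = Rφ. The meridian scale is h = 1 and the parallel scale is k = 1/cos φ = sec φ.
Areal scale = h·k = 1 × sec φ; at 34.2°, h = 1.000, k = 1.209, so h·k = 1.209.
True area = apparent / (areal scale) = 12000 / 1.209 ≈ 9920 km².

9920 km²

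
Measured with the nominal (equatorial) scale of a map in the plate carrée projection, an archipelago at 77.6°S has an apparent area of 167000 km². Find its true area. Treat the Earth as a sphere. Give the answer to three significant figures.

For the equirectangular projection with φ₀ = 0 (plate carrée), h = 1 along meridians and k = sec φ along parallels.
Areal scale = h·k = 1 × sec φ; at 77.6°, h = 1.000, k = 4.657, so h·k = 4.657.
True area = apparent / (areal scale) = 167000 / 4.657 ≈ 35900 km².

35900 km²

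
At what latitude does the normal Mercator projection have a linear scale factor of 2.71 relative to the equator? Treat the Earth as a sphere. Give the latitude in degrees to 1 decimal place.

Mercator scale is k = sec φ = 1/cos φ.
1/cos φ = 2.71  ⇒  cos φ = 0.3690  ⇒  φ = arccos(0.3690) ≈ 68.3°.

68.3°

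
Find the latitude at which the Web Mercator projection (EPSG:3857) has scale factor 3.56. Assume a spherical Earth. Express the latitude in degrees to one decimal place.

Mercator scale is k = sec φ = 1/cos φ.
1/cos φ = 3.56  ⇒  cos φ = 0.2809  ⇒  φ = arccos(0.2809) ≈ 73.7°.

73.7°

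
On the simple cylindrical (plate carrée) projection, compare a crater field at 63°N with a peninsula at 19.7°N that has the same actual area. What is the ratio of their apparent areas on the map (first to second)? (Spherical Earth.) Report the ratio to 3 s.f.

2.07

In the plate carrée (x = Rλ, y = Rφ), meridians are true-scale (h = 1) and parallels are stretched by k = sec φ.
Areal scale at 63°: h·k = 1.000 × 2.203 = 2.203.
Areal scale at 19.7°: h·k = 1.000 × 1.062 = 1.062.
Ratio = 2.203/1.062 ≈ 2.07.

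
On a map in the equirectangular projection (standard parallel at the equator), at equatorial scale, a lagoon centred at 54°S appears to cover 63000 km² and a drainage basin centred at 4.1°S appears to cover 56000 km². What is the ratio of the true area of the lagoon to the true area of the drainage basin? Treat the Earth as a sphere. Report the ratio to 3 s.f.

0.663

Plate carrée has h = 1 and k = sec φ, giving areal scale sec φ; true area = (apparent area) · cos φ.
True area of lagoon: 63000 × cos(54°) = 63000 × 0.5878 = 37030 km².
True area of drainage basin: 56000 × cos(4.1°) = 56000 × 0.9974 = 55860 km².
Ratio = 37030 / 55860 ≈ 0.663.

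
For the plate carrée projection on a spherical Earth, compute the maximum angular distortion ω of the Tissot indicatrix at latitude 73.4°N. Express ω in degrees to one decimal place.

Plate carrée maps x = Rλ, y = Rφ. The meridian scale is h = 1 and the parallel scale is k = 1/cos φ = sec φ.
At 73.4°: h = 1.000, k = 3.500; principal scales a = 3.500, b = 1.000.
sin(ω/2) = (a − b)/(a + b) = 2.500/4.500 = 0.5556, so ω = 2 arcsin(0.5556) ≈ 67.5°.

67.5°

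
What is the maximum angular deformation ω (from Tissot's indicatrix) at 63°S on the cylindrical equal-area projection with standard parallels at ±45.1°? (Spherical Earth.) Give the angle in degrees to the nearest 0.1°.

Cylindrical equal-area (φ₀ = 45.1°): h = cos φ / cos 45.1° along meridians, k = cos 45.1° / cos φ along parallels; h·k = 1.
At 63°: h = 0.6432, k = 1.555; principal scales a = 1.555, b = 0.6432.
sin(ω/2) = (a − b)/(a + b) = 0.9117/2.198 = 0.4148, so ω = 2 arcsin(0.4148) ≈ 49.0°.

49.0°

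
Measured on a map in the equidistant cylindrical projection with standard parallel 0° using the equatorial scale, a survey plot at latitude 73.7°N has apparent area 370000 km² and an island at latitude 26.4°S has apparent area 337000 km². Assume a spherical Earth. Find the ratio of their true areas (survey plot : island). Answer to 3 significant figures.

Plate carrée has h = 1 and k = sec φ, giving areal scale sec φ; true area = (apparent area) · cos φ.
True area of survey plot: 370000 × cos(73.7°) = 370000 × 0.2807 = 103800 km².
True area of island: 337000 × cos(26.4°) = 337000 × 0.8957 = 301900 km².
Ratio = 103800 / 301900 ≈ 0.344.

0.344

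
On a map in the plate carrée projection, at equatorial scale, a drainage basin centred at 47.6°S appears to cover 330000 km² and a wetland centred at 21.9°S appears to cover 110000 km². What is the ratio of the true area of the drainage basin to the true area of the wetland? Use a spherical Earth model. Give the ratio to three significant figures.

2.18

Plate carrée has h = 1 and k = sec φ, giving areal scale sec φ; true area = (apparent area) · cos φ.
True area of drainage basin: 330000 × cos(47.6°) = 330000 × 0.6743 = 222500 km².
True area of wetland: 110000 × cos(21.9°) = 110000 × 0.9278 = 102100 km².
Ratio = 222500 / 102100 ≈ 2.18.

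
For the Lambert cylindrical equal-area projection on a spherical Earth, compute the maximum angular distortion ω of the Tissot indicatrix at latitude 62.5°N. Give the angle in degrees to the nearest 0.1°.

80.9°

The Lambert cylindrical equal-area projection is the cylindrical equal-area projection with its standard parallel at the equator (φ₀ = 0). For cylindrical equal-area with standard parallel φ₀, h = cos φ / cos φ₀ and k = cos φ₀ / cos φ, so h·k = 1.
At 62.5°: h = 0.4617, k = 2.166; principal scales a = 2.166, b = 0.4617.
sin(ω/2) = (a − b)/(a + b) = 1.704/2.627 = 0.6485, so ω = 2 arcsin(0.6485) ≈ 80.9°.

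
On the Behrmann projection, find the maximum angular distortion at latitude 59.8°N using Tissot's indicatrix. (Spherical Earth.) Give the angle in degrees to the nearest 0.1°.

59.4°

The Behrmann projection is cylindrical equal-area with φ₀ = 30°. Cylindrical equal-area (φ₀ = 30°): h = cos φ / cos 30° along meridians, k = cos 30° / cos φ along parallels; h·k = 1.
At 59.8°: h = 0.5808, k = 1.722; principal scales a = 1.722, b = 0.5808.
sin(ω/2) = (a − b)/(a + b) = 1.141/2.302 = 0.4955, so ω = 2 arcsin(0.4955) ≈ 59.4°.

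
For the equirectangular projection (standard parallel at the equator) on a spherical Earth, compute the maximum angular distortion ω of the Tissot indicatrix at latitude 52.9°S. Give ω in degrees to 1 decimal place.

28.7°

For the equirectangular projection with φ₀ = 0 (plate carrée), h = 1 along meridians and k = sec φ along parallels.
At 52.9°: h = 1.000, k = 1.658; principal scales a = 1.658, b = 1.000.
sin(ω/2) = (a − b)/(a + b) = 0.6578/2.658 = 0.2475, so ω = 2 arcsin(0.2475) ≈ 28.7°.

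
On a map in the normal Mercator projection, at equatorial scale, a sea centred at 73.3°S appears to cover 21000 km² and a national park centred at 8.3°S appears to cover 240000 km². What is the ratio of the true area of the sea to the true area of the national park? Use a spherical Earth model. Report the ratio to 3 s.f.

Since Mercator area scale is 1/cos²φ, the true area equals the apparent area multiplied by cos²φ.
True area of sea: 21000 × cos²(73.3°) = 21000 × 0.08258 = 1734 km².
True area of national park: 240000 × cos²(8.3°) = 240000 × 0.9792 = 235000 km².
Ratio = 1734 / 235000 ≈ 0.00738.

0.00738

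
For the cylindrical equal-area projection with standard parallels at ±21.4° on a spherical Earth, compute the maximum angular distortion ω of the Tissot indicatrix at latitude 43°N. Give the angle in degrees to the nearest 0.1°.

For cylindrical equal-area with standard parallel φ₀, h = cos φ / cos φ₀ and k = cos φ₀ / cos φ, so h·k = 1.
At 43°: h = 0.7855, k = 1.273; principal scales a = 1.273, b = 0.7855.
sin(ω/2) = (a − b)/(a + b) = 0.4875/2.059 = 0.2368, so ω = 2 arcsin(0.2368) ≈ 27.4°.

27.4°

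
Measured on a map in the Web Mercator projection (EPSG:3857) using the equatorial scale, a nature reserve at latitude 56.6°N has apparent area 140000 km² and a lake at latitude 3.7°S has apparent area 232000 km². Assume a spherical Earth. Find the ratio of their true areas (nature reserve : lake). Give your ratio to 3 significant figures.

0.184

Since Mercator area scale is 1/cos²φ, the true area equals the apparent area multiplied by cos²φ.
True area of nature reserve: 140000 × cos²(56.6°) = 140000 × 0.3030 = 42420 km².
True area of lake: 232000 × cos²(3.7°) = 232000 × 0.9958 = 231000 km².
Ratio = 42420 / 231000 ≈ 0.184.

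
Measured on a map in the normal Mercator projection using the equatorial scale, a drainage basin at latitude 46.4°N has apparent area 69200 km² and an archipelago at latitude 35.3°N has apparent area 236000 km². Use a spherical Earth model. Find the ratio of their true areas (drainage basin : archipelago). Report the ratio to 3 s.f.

On Mercator the areal scale is sec²φ, so true area = apparent × cos²φ.
True area of drainage basin: 69200 × cos²(46.4°) = 69200 × 0.4756 = 32910 km².
True area of archipelago: 236000 × cos²(35.3°) = 236000 × 0.6661 = 157200 km².
Ratio = 32910 / 157200 ≈ 0.209.

0.209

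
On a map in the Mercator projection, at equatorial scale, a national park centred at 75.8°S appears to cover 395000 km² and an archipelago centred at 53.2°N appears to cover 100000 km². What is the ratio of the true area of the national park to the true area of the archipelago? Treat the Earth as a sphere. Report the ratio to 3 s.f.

On Mercator the areal scale is sec²φ, so true area = apparent × cos²φ.
True area of national park: 395000 × cos²(75.8°) = 395000 × 0.06018 = 23770 km².
True area of archipelago: 100000 × cos²(53.2°) = 100000 × 0.3588 = 35880 km².
Ratio = 23770 / 35880 ≈ 0.662.

0.662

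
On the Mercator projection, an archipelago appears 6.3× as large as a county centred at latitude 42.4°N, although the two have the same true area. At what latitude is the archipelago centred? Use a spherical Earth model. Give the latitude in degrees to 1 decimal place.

72.9°

On Mercator, (apparent₁)/(apparent₂) = sec²φ₁ / sec²φ₂ when true areas are equal.
cos²φ₂ / cos²φ₁ = 6.3  ⇒  cos φ₁ = cos 42.4° / √6.3 = 0.7385/2.510 = 0.2942.
φ₁ = arccos(0.2942) ≈ 72.9°.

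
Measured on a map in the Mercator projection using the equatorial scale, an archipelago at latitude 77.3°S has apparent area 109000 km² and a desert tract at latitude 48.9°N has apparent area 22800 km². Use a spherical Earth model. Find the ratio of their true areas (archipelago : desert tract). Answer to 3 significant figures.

0.535

Since Mercator area scale is 1/cos²φ, the true area equals the apparent area multiplied by cos²φ.
True area of archipelago: 109000 × cos²(77.3°) = 109000 × 0.04833 = 5268 km².
True area of desert tract: 22800 × cos²(48.9°) = 22800 × 0.4321 = 9853 km².
Ratio = 5268 / 9853 ≈ 0.535.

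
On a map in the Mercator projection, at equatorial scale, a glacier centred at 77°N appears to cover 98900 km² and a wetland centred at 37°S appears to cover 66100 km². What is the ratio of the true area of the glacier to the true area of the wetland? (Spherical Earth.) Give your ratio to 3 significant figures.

0.119

Since Mercator area scale is 1/cos²φ, the true area equals the apparent area multiplied by cos²φ.
True area of glacier: 98900 × cos²(77°) = 98900 × 0.05060 = 5005 km².
True area of wetland: 66100 × cos²(37°) = 66100 × 0.6378 = 42160 km².
Ratio = 5005 / 42160 ≈ 0.119.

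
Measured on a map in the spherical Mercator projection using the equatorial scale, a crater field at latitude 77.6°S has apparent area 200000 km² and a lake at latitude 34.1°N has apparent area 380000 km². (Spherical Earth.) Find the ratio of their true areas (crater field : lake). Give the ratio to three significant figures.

0.0354

Since Mercator area scale is 1/cos²φ, the true area equals the apparent area multiplied by cos²φ.
True area of crater field: 200000 × cos²(77.6°) = 200000 × 0.04611 = 9222 km².
True area of lake: 380000 × cos²(34.1°) = 380000 × 0.6857 = 260600 km².
Ratio = 9222 / 260600 ≈ 0.0354.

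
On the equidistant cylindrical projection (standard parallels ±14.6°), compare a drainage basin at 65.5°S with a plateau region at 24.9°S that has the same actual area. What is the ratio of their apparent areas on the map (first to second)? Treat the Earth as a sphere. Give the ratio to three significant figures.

With standard parallel φ₀ = 14.6°, the equirectangular projection gives x = Rλ cos φ₀, y = Rφ, so h = 1 and k = cos 14.6° / cos φ.
Areal scale at 65.5°: h·k = 1.000 × 2.334 = 2.334.
Areal scale at 24.9°: h·k = 1.000 × 1.067 = 1.067.
Ratio = 2.334/1.067 ≈ 2.19.

2.19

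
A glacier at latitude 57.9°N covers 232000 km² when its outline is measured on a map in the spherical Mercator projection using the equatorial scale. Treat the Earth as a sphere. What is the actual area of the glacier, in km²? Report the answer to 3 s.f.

Mercator is conformal, so the point scale is isotropic: h = k = sec φ = 1/cos φ.
Areal scale = k² = sec²φ = 1/cos²(57.9°) = 1/0.5314² = 3.541.
True area = apparent / (areal scale) = 232000 / 3.541 ≈ 65500 km².

65500 km²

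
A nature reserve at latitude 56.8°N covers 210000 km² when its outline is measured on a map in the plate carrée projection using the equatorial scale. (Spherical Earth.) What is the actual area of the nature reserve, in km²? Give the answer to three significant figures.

In the plate carrée (x = Rλ, y = Rφ), meridians are true-scale (h = 1) and parallels are stretched by k = sec φ.
Areal scale = h·k = 1 × sec φ; at 56.8°, h = 1.000, k = 1.826, so h·k = 1.826.
True area = apparent / (areal scale) = 210000 / 1.826 ≈ 115000 km².

115000 km²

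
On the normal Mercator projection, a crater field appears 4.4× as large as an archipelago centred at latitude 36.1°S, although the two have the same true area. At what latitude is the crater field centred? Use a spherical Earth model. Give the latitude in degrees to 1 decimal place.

For equal true areas on Mercator, apparent areas scale as sec²φ, so the ratio is cos²φ₂ / cos²φ₁.
cos²φ₂ / cos²φ₁ = 4.4  ⇒  cos φ₁ = cos 36.1° / √4.4 = 0.8080/2.098 = 0.3852.
φ₁ = arccos(0.3852) ≈ 67.3°.

67.3°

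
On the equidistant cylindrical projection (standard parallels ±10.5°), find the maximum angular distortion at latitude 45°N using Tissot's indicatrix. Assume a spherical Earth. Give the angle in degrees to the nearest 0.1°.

With standard parallel φ₀ = 10.5°, the equirectangular projection gives x = Rλ cos φ₀, y = Rφ, so h = 1 and k = cos 10.5° / cos φ.
At 45°: h = 1.000, k = 1.391; principal scales a = 1.391, b = 1.000.
sin(ω/2) = (a − b)/(a + b) = 0.3905/2.391 = 0.1634, so ω = 2 arcsin(0.1634) ≈ 18.8°.

18.8°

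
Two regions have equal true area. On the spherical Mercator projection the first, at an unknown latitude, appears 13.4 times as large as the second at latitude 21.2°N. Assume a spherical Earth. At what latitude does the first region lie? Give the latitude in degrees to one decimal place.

75.2°

For equal true areas on Mercator, apparent areas scale as sec²φ, so the ratio is cos²φ₂ / cos²φ₁.
cos²φ₂ / cos²φ₁ = 13.4  ⇒  cos φ₁ = cos 21.2° / √13.4 = 0.9323/3.661 = 0.2547.
φ₁ = arccos(0.2547) ≈ 75.2°.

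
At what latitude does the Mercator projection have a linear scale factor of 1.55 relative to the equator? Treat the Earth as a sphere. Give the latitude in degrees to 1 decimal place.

Mercator scale is k = sec φ = 1/cos φ.
1/cos φ = 1.55  ⇒  cos φ = 0.6452  ⇒  φ = arccos(0.6452) ≈ 49.8°.

49.8°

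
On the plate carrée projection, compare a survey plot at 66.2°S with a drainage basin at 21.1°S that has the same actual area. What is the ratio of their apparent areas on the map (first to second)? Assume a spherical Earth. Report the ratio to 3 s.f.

For the equirectangular projection with φ₀ = 0 (plate carrée), h = 1 along meridians and k = sec φ along parallels.
Areal scale at 66.2°: h·k = 1.000 × 2.478 = 2.478.
Areal scale at 21.1°: h·k = 1.000 × 1.072 = 1.072.
Ratio = 2.478/1.072 ≈ 2.31.

2.31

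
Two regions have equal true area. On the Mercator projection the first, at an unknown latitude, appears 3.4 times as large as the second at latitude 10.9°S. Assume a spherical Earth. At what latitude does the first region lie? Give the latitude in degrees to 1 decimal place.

For equal true areas on Mercator, apparent areas scale as sec²φ, so the ratio is cos²φ₂ / cos²φ₁.
cos²φ₂ / cos²φ₁ = 3.4  ⇒  cos φ₁ = cos 10.9° / √3.4 = 0.9820/1.844 = 0.5325.
φ₁ = arccos(0.5325) ≈ 57.8°.

57.8°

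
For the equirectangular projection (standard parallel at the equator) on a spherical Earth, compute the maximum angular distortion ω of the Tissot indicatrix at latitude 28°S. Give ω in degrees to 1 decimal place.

7.1°

Plate carrée maps x = Rλ, y = Rφ. The meridian scale is h = 1 and the parallel scale is k = 1/cos φ = sec φ.
At 28°: h = 1.000, k = 1.133; principal scales a = 1.133, b = 1.000.
sin(ω/2) = (a − b)/(a + b) = 0.1326/2.133 = 0.06216, so ω = 2 arcsin(0.06216) ≈ 7.1°.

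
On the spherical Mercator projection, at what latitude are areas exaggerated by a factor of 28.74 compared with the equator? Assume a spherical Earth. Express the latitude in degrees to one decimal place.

79.2°

Mercator areal scale is sec²φ.
sec²φ = 28.74  ⇒  cos²φ = 0.03479  ⇒  cos φ = 0.1865.
φ = arccos(0.1865) ≈ 79.2°.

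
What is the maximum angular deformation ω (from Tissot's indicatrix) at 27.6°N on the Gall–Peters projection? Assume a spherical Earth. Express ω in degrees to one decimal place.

Gall–Peters is a cylindrical equal-area projection with standard parallels at ±45°. A cylindrical equal-area projection with standard parallel φ₀ has meridian scale h = cos φ / cos φ₀ and parallel scale k = cos φ₀ / cos φ (so areas are preserved, h·k = 1).
At 27.6°: h = 1.253, k = 0.7979; principal scales a = 1.253, b = 0.7979.
sin(ω/2) = (a − b)/(a + b) = 0.4554/2.051 = 0.2220, so ω = 2 arcsin(0.2220) ≈ 25.7°.

25.7°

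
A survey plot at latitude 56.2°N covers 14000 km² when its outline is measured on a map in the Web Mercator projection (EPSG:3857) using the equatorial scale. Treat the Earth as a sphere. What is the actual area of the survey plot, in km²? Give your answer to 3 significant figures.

4330 km²

The Mercator projection is conformal; its linear scale factor is the same in every direction and equals sec φ = 1/cos φ.
Areal scale = k² = sec²φ = 1/cos²(56.2°) = 1/0.5563² = 3.231.
True area = apparent / (areal scale) = 14000 / 3.231 ≈ 4330 km².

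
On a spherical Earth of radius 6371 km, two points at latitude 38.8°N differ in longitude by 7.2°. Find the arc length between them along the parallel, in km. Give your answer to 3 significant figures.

624 km

Arc length along a parallel = R cos φ · Δλ (with Δλ in radians).
= 6371 × cos 38.8° × (7.2° × π/180) = 6371 × 0.7793 × 0.1257 ≈ 624 km.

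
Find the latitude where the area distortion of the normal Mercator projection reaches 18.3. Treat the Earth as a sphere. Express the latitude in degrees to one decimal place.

76.5°

Mercator areal scale is sec²φ.
sec²φ = 18.3  ⇒  cos²φ = 0.05464  ⇒  cos φ = 0.2338.
φ = arccos(0.2338) ≈ 76.5°.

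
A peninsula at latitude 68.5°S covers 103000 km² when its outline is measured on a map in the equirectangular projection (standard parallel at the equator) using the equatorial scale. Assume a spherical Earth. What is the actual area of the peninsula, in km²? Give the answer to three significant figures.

Plate carrée maps x = Rλ, y = Rφ. The meridian scale is h = 1 and the parallel scale is k = 1/cos φ = sec φ.
Areal scale = h·k = 1 × sec φ; at 68.5°, h = 1.000, k = 2.729, so h·k = 2.729.
True area = apparent / (areal scale) = 103000 / 2.729 ≈ 37700 km².

37700 km²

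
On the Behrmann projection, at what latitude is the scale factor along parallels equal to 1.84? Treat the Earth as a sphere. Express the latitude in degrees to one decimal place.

61.9°

Behrmann is a cylindrical equal-area projection with standard parallels at ±30°. For cylindrical equal-area with standard parallel φ₀, h = cos φ / cos φ₀ and k = cos φ₀ / cos φ, so h·k = 1.
k = cos φ₀ / cos φ = 1.84  ⇒  cos φ = cos 30° / 1.84 = 0.4707.
φ = arccos(0.4707) ≈ 61.9°.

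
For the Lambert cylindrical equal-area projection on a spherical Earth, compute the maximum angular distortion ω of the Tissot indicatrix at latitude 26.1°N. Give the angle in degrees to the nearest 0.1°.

The Lambert cylindrical equal-area projection is the cylindrical equal-area projection with its standard parallel at the equator (φ₀ = 0). Cylindrical equal-area (φ₀ = 0°): h = cos φ / cos 0° along meridians, k = cos 0° / cos φ along parallels; h·k = 1.
At 26.1°: h = 0.8980, k = 1.114; principal scales a = 1.114, b = 0.8980.
sin(ω/2) = (a − b)/(a + b) = 0.2155/2.012 = 0.1071, so ω = 2 arcsin(0.1071) ≈ 12.3°.

12.3°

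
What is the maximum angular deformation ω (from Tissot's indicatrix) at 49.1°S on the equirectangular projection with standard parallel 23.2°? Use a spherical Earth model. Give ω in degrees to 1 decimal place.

In the equirectangular projection with standard parallel φ₀ = 23.2° (x = Rλ cos φ₀, y = Rφ), meridians are true-scale (h = 1) and the parallel scale is k = cos φ₀ / cos φ.
At 49.1°: h = 1.000, k = 1.404; principal scales a = 1.404, b = 1.000.
sin(ω/2) = (a − b)/(a + b) = 0.4038/2.404 = 0.1680, so ω = 2 arcsin(0.1680) ≈ 19.3°.

19.3°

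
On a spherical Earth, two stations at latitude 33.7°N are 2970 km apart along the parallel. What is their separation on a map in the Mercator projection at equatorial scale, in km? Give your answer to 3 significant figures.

3570 km

The Mercator projection is conformal; its linear scale factor is the same in every direction and equals sec φ = 1/cos φ.
Along the parallel, k = sec 33.7° = 1/0.8320 = 1.202.
Map distance = 2970 × 1.202 ≈ 3570 km.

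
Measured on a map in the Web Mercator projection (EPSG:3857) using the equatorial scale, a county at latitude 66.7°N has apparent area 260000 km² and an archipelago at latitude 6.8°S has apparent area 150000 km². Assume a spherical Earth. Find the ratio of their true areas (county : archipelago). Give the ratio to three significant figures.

0.275

On Mercator the areal scale is sec²φ, so true area = apparent × cos²φ.
True area of county: 260000 × cos²(66.7°) = 260000 × 0.1565 = 40680 km².
True area of archipelago: 150000 × cos²(6.8°) = 150000 × 0.9860 = 147900 km².
Ratio = 40680 / 147900 ≈ 0.275.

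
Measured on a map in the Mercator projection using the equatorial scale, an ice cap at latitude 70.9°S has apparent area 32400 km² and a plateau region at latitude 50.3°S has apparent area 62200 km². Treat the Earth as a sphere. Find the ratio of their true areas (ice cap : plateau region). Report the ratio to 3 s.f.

Mercator's areal exaggeration is sec²φ; hence true area = (apparent area) · cos²φ.
True area of ice cap: 32400 × cos²(70.9°) = 32400 × 0.1071 = 3469 km².
True area of plateau region: 62200 × cos²(50.3°) = 62200 × 0.4080 = 25380 km².
Ratio = 3469 / 25380 ≈ 0.137.

0.137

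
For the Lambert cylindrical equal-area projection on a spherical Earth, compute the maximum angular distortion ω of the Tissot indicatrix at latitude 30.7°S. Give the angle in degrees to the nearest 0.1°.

17.2°

The Lambert cylindrical equal-area projection is the cylindrical equal-area projection with its standard parallel at the equator (φ₀ = 0). A cylindrical equal-area projection with standard parallel φ₀ has meridian scale h = cos φ / cos φ₀ and parallel scale k = cos φ₀ / cos φ (so areas are preserved, h·k = 1).
At 30.7°: h = 0.8599, k = 1.163; principal scales a = 1.163, b = 0.8599.
sin(ω/2) = (a − b)/(a + b) = 0.3031/2.023 = 0.1499, so ω = 2 arcsin(0.1499) ≈ 17.2°.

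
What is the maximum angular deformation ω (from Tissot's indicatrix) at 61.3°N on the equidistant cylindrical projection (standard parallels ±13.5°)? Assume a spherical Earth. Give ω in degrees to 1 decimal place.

39.6°

In the equirectangular projection with standard parallel φ₀ = 13.5° (x = Rλ cos φ₀, y = Rφ), meridians are true-scale (h = 1) and the parallel scale is k = cos φ₀ / cos φ.
At 61.3°: h = 1.000, k = 2.025; principal scales a = 2.025, b = 1.000.
sin(ω/2) = (a − b)/(a + b) = 1.025/3.025 = 0.3388, so ω = 2 arcsin(0.3388) ≈ 39.6°.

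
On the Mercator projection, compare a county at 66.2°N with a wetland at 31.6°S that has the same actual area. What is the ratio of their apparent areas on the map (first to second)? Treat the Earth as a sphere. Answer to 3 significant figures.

4.45

Mercator areal scale is sec²φ.
At 66.2°: sec²(66.2°) = 1/0.4035² = 6.141.
At 31.6°: sec²(31.6°) = 1/0.8517² = 1.378.
Ratio = 6.141/1.378 = cos²(31.6°)/cos²(66.2°) ≈ 4.45.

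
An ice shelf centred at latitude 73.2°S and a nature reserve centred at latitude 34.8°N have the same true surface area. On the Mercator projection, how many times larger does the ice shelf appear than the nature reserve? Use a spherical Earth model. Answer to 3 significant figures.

Mercator is conformal with k = sec φ, so areal scale = k² = sec²φ.
At 73.2°: sec²(73.2°) = 1/0.2890² = 11.97.
At 34.8°: sec²(34.8°) = 1/0.8211² = 1.483.
Ratio = 11.97/1.483 = cos²(34.8°)/cos²(73.2°) ≈ 8.07.

8.07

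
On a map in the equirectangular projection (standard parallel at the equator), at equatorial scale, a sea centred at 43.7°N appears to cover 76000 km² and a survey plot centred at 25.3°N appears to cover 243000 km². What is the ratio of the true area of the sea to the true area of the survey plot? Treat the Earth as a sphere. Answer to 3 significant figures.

Plate carrée has h = 1 and k = sec φ, giving areal scale sec φ; true area = (apparent area) · cos φ.
True area of sea: 76000 × cos(43.7°) = 76000 × 0.7230 = 54950 km².
True area of survey plot: 243000 × cos(25.3°) = 243000 × 0.9041 = 219700 km².
Ratio = 54950 / 219700 ≈ 0.250.

0.250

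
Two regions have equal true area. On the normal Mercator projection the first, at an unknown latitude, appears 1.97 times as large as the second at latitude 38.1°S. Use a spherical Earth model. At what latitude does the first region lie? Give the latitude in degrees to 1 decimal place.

55.9°

On Mercator, (apparent₁)/(apparent₂) = sec²φ₁ / sec²φ₂ when true areas are equal.
cos²φ₂ / cos²φ₁ = 1.97  ⇒  cos φ₁ = cos 38.1° / √1.97 = 0.7869/1.404 = 0.5607.
φ₁ = arccos(0.5607) ≈ 55.9°.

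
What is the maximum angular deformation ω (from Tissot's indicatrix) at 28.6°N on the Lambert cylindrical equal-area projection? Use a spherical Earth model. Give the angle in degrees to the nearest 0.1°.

14.9°

The Lambert cylindrical equal-area projection is the cylindrical equal-area projection with its standard parallel at the equator (φ₀ = 0). For cylindrical equal-area with standard parallel φ₀, h = cos φ / cos φ₀ and k = cos φ₀ / cos φ, so h·k = 1.
At 28.6°: h = 0.8780, k = 1.139; principal scales a = 1.139, b = 0.8780.
sin(ω/2) = (a − b)/(a + b) = 0.2610/2.017 = 0.1294, so ω = 2 arcsin(0.1294) ≈ 14.9°.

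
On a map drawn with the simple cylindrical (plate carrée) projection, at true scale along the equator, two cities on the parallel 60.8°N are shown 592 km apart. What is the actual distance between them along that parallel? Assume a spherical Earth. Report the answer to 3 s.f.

In the plate carrée (x = Rλ, y = Rφ), meridians are true-scale (h = 1) and parallels are stretched by k = sec φ.
Along the parallel at 60.8°, map distances are exaggerated by k = sec 60.8° = 2.050.
True distance = 592 / 2.050 = 592 × cos 60.8° ≈ 289 km.

289 km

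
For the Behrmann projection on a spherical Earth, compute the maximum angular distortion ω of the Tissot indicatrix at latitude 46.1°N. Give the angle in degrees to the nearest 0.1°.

25.3°

The Behrmann projection is cylindrical equal-area with φ₀ = 30°. For cylindrical equal-area with standard parallel φ₀, h = cos φ / cos φ₀ and k = cos φ₀ / cos φ, so h·k = 1.
At 46.1°: h = 0.8007, k = 1.249; principal scales a = 1.249, b = 0.8007.
sin(ω/2) = (a − b)/(a + b) = 0.4483/2.050 = 0.2187, so ω = 2 arcsin(0.2187) ≈ 25.3°.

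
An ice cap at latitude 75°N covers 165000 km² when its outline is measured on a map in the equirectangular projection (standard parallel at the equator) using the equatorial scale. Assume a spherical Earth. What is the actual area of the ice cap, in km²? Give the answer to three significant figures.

42700 km²

For the equirectangular projection with φ₀ = 0 (plate carrée), h = 1 along meridians and k = sec φ along parallels.
Areal scale = h·k = 1 × sec φ; at 75°, h = 1.000, k = 3.864, so h·k = 3.864.
True area = apparent / (areal scale) = 165000 / 3.864 ≈ 42700 km².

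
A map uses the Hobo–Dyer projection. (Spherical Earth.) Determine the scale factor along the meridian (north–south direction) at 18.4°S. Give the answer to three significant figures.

1.20

The Hobo–Dyer projection is cylindrical equal-area with φ₀ = 37.5°. For cylindrical equal-area with standard parallel φ₀, h = cos φ / cos φ₀ and k = cos φ₀ / cos φ, so h·k = 1.
h = cos 18.4° / cos 37.5° = 0.9489/0.7934 = 1.196.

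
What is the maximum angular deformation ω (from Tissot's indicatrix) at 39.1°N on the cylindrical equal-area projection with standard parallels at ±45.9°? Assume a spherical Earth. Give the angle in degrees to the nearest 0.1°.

12.5°

For cylindrical equal-area with standard parallel φ₀, h = cos φ / cos φ₀ and k = cos φ₀ / cos φ, so h·k = 1.
At 39.1°: h = 1.115, k = 0.8967; principal scales a = 1.115, b = 0.8967.
sin(ω/2) = (a − b)/(a + b) = 0.2184/2.012 = 0.1086, so ω = 2 arcsin(0.1086) ≈ 12.5°.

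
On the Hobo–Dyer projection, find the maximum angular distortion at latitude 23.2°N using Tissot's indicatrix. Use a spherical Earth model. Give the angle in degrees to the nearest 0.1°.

16.8°

Hobo–Dyer is a cylindrical equal-area projection with standard parallels at ±37.5°. A cylindrical equal-area projection with standard parallel φ₀ has meridian scale h = cos φ / cos φ₀ and parallel scale k = cos φ₀ / cos φ (so areas are preserved, h·k = 1).
At 23.2°: h = 1.159, k = 0.8632; principal scales a = 1.159, b = 0.8632.
sin(ω/2) = (a − b)/(a + b) = 0.2954/2.022 = 0.1461, so ω = 2 arcsin(0.1461) ≈ 16.8°.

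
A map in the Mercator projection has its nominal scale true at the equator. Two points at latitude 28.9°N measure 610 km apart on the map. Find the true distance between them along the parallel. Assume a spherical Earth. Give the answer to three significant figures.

534 km

For Mercator, h = k = sec φ (a conformal cylindrical projection has a single point scale, 1/cos φ).
Along the parallel at 28.9°, map distances are exaggerated by k = sec 28.9° = 1.142.
True distance = 610 / 1.142 = 610 × cos 28.9° ≈ 534 km.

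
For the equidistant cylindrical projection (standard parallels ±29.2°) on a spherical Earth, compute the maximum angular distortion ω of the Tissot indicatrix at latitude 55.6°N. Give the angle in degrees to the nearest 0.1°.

In the equirectangular projection with standard parallel φ₀ = 29.2° (x = Rλ cos φ₀, y = Rφ), meridians are true-scale (h = 1) and the parallel scale is k = cos φ₀ / cos φ.
At 55.6°: h = 1.000, k = 1.545; principal scales a = 1.545, b = 1.000.
sin(ω/2) = (a − b)/(a + b) = 0.5451/2.545 = 0.2142, so ω = 2 arcsin(0.2142) ≈ 24.7°.

24.7°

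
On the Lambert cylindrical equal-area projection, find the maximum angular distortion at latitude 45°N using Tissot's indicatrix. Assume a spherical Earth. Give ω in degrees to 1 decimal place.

38.9°

The Lambert cylindrical equal-area projection is the cylindrical equal-area projection with its standard parallel at the equator (φ₀ = 0). A cylindrical equal-area projection with standard parallel φ₀ has meridian scale h = cos φ / cos φ₀ and parallel scale k = cos φ₀ / cos φ (so areas are preserved, h·k = 1).
At 45°: h = 0.7071, k = 1.414; principal scales a = 1.414, b = 0.7071.
sin(ω/2) = (a − b)/(a + b) = 0.7071/2.121 = 0.3333, so ω = 2 arcsin(0.3333) ≈ 38.9°.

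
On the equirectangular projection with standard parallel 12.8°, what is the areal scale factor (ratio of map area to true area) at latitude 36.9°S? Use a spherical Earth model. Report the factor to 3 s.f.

1.22

The equidistant cylindrical projection with φ₀ = 12.8° has h = 1 (meridians true) and k = cos φ₀ / cos φ along parallels.
Areal scale = h·k = 1 × cos φ₀ / cos φ; at 36.9°, h = 1.000, k = 1.219, so h·k = 1.219.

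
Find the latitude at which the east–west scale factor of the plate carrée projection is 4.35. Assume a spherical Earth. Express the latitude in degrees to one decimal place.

Plate carrée: h = 1, k = sec φ along parallels.
sec φ = 4.35  ⇒  cos φ = 0.2299  ⇒  φ ≈ 76.7°.

76.7°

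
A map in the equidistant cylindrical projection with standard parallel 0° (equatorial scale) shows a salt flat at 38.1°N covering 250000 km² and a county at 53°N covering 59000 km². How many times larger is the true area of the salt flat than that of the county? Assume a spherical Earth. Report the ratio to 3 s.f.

On the plate carrée, areal scale = h·k = 1 × sec φ, so true area = apparent × cos φ.
True area of salt flat: 250000 × cos(38.1°) = 250000 × 0.7869 = 196700 km².
True area of county: 59000 × cos(53°) = 59000 × 0.6018 = 35510 km².
Ratio = 196700 / 35510 ≈ 5.54.

5.54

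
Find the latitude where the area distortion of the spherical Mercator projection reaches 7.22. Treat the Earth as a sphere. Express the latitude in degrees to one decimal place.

Mercator areal scale is sec²φ.
sec²φ = 7.22  ⇒  cos²φ = 0.1385  ⇒  cos φ = 0.3722.
φ = arccos(0.3722) ≈ 68.2°.

68.2°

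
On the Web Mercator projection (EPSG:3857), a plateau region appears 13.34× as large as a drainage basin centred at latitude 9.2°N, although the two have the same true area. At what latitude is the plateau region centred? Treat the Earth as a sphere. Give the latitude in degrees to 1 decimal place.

74.3°

On Mercator, (apparent₁)/(apparent₂) = sec²φ₁ / sec²φ₂ when true areas are equal.
cos²φ₂ / cos²φ₁ = 13.34  ⇒  cos φ₁ = cos 9.2° / √13.34 = 0.9871/3.652 = 0.2703.
φ₁ = arccos(0.2703) ≈ 74.3°.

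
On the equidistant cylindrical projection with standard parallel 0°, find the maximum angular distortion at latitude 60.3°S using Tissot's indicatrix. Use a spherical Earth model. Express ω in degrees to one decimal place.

Plate carrée maps x = Rλ, y = Rφ. The meridian scale is h = 1 and the parallel scale is k = 1/cos φ = sec φ.
At 60.3°: h = 1.000, k = 2.018; principal scales a = 2.018, b = 1.000.
sin(ω/2) = (a − b)/(a + b) = 1.018/3.018 = 0.3374, so ω = 2 arcsin(0.3374) ≈ 39.4°.

39.4°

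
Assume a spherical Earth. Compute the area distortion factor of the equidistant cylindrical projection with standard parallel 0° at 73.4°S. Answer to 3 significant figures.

Plate carrée maps x = Rλ, y = Rφ. The meridian scale is h = 1 and the parallel scale is k = 1/cos φ = sec φ.
Areal scale = h·k = 1 × sec φ; at 73.4°, h = 1.000, k = 3.500, so h·k = 3.500.

3.50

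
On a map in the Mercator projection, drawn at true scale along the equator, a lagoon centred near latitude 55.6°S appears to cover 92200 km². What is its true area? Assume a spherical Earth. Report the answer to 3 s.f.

29400 km²

For Mercator, h = k = sec φ (a conformal cylindrical projection has a single point scale, 1/cos φ).
Areal scale = k² = sec²φ = 1/cos²(55.6°) = 1/0.5650² = 3.133.
True area = apparent / (areal scale) = 92200 / 3.133 ≈ 29400 km².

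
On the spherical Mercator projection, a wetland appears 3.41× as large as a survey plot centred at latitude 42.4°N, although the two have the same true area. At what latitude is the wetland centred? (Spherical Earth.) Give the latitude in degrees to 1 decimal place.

Mercator areal scale is sec²φ, so apparent-area ratio = sec²φ₁ / sec²φ₂ = cos²φ₂ / cos²φ₁.
cos²φ₂ / cos²φ₁ = 3.41  ⇒  cos φ₁ = cos 42.4° / √3.41 = 0.7385/1.847 = 0.3999.
φ₁ = arccos(0.3999) ≈ 66.4°.

66.4°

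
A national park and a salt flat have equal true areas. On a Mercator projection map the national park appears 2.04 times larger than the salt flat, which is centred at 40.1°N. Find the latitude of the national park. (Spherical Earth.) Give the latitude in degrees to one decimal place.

57.6°

On Mercator, (apparent₁)/(apparent₂) = sec²φ₁ / sec²φ₂ when true areas are equal.
cos²φ₂ / cos²φ₁ = 2.04  ⇒  cos φ₁ = cos 40.1° / √2.04 = 0.7649/1.428 = 0.5356.
φ₁ = arccos(0.5356) ≈ 57.6°.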